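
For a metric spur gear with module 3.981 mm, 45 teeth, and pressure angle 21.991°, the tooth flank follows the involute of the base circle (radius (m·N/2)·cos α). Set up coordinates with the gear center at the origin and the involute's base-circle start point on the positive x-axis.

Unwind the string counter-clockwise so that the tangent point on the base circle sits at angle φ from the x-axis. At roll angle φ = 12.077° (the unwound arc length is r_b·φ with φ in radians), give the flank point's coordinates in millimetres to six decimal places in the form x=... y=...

pitch radius r_p = m·N/2 = 3.981·45/2 = 89.572500
base radius r_b = r_p·cos α = 89.572500·cos 21.991° = 83.055446
roll angle φ = 12.077° = 0.21078341 rad
x = r_b·(cos φ + φ·sin φ) = 83.055446·(0.97786730 + 0.21078341·0.20922604) = 84.880064
y = r_b·(sin φ − φ·cos φ) = 83.055446·(0.20922604 − 0.21078341·0.97786730) = 0.258122

x=84.880064 y=0.258122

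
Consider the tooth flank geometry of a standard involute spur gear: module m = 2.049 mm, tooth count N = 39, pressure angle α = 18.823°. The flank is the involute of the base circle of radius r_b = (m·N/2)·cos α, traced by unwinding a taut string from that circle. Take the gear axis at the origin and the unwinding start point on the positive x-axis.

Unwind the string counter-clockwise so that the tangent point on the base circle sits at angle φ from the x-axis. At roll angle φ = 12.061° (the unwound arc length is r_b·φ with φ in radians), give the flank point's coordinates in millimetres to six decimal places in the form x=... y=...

x=38.647324 y=0.117069

pitch radius r_p = m·N/2 = 2.049·39/2 = 39.955500
base radius r_b = r_p·cos α = 39.955500·cos 18.823° = 37.818673
roll angle φ = 12.061° = 0.21050416 rad
x = r_b·(cos φ + φ·sin φ) = 37.818673·(0.97792569 + 0.21050416·0.20895296) = 38.647324
y = r_b·(sin φ − φ·cos φ) = 37.818673·(0.20895296 − 0.21050416·0.97792569) = 0.117069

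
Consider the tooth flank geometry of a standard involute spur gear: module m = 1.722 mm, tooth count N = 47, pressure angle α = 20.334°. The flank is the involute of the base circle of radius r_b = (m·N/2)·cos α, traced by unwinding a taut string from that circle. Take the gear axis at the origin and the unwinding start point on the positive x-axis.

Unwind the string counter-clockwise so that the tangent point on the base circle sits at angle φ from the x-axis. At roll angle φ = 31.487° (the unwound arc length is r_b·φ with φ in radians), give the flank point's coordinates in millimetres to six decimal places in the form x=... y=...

x=43.249666 y=2.036520

pitch radius r_p = m·N/2 = 1.722·47/2 = 40.467000
base radius r_b = r_p·cos α = 40.467000·cos 20.334° = 37.945214
roll angle φ = 31.487° = 0.54955182 rad
x = r_b·(cos φ + φ·sin φ) = 37.945214·(0.85275869 + 0.54955182·0.52230509) = 43.249666
y = r_b·(sin φ − φ·cos φ) = 37.945214·(0.52230509 − 0.54955182·0.85275869) = 2.036520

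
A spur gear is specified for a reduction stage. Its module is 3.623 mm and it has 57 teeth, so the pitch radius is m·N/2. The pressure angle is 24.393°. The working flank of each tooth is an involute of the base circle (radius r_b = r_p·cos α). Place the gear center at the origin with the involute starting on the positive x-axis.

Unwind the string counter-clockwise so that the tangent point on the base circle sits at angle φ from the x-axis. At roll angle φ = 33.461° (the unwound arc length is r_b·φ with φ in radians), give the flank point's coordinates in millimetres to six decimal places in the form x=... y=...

x=108.733063 y=6.033195

pitch radius r_p = m·N/2 = 3.623·57/2 = 103.255500
base radius r_b = r_p·cos α = 103.255500·cos 24.393° = 94.038307
roll angle φ = 33.461° = 0.58400462 rad
x = r_b·(cos φ + φ·sin φ) = 94.038307·(0.83426132 + 0.58400462·0.55136925) = 108.733063
y = r_b·(sin φ − φ·cos φ) = 94.038307·(0.55136925 − 0.58400462·0.83426132) = 6.033195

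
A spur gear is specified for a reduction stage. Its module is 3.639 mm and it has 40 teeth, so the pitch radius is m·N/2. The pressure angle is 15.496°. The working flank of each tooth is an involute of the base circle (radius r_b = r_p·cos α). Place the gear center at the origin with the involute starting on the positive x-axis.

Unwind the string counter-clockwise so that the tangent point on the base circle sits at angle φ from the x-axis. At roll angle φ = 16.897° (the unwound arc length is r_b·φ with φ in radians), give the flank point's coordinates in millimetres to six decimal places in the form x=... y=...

pitch radius r_p = m·N/2 = 3.639·40/2 = 72.780000
base radius r_b = r_p·cos α = 72.780000·cos 15.496° = 70.134382
roll angle φ = 16.897° = 0.29490828 rad
x = r_b·(cos φ + φ·sin φ) = 70.134382·(0.95682880 + 0.29490828·0.29065209) = 73.118215
y = r_b·(sin φ − φ·cos φ) = 70.134382·(0.29065209 − 0.29490828·0.95682880) = 0.594414

x=73.118215 y=0.594414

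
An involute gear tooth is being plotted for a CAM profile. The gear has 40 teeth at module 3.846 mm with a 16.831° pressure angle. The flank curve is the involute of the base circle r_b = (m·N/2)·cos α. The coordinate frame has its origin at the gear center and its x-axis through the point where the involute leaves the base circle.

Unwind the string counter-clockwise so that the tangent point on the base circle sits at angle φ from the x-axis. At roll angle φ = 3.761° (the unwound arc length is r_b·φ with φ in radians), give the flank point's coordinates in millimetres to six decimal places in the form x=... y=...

x=73.783425 y=0.006938

pitch radius r_p = m·N/2 = 3.846·40/2 = 76.920000
base radius r_b = r_p·cos α = 76.920000·cos 16.831° = 73.624976
roll angle φ = 3.761° = 0.06564183 rad
x = r_b·(cos φ + φ·sin φ) = 73.624976·(0.99784635 + 0.06564183·0.06559470) = 73.783425
y = r_b·(sin φ − φ·cos φ) = 73.624976·(0.06559470 − 0.06564183·0.99784635) = 0.006938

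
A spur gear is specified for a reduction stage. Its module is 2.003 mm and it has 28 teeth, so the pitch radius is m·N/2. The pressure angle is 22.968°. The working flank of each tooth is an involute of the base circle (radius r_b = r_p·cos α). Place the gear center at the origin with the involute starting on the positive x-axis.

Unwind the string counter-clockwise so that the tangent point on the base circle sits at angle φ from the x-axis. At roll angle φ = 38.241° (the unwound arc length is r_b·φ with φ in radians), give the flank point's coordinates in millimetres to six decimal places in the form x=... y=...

pitch radius r_p = m·N/2 = 2.003·28/2 = 28.042000
base radius r_b = r_p·cos α = 28.042000·cos 22.968° = 25.818913
roll angle φ = 38.241° = 0.66743136 rad
x = r_b·(cos φ + φ·sin φ) = 25.818913·(0.78541417 + 0.66743136·0.61897058) = 30.944859
y = r_b·(sin φ − φ·cos φ) = 25.818913·(0.61897058 − 0.66743136·0.78541417) = 2.446614

x=30.944859 y=2.446614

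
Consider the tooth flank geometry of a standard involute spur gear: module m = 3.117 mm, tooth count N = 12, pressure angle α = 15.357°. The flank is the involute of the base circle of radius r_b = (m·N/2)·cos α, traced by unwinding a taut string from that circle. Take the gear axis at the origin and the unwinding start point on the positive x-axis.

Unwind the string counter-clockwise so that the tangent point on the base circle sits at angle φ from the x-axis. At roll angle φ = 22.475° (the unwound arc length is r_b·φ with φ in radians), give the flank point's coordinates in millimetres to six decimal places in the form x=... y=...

x=19.368781 y=0.357281

pitch radius r_p = m·N/2 = 3.117·12/2 = 18.702000
base radius r_b = r_p·cos α = 18.702000·cos 15.357° = 18.034234
roll angle φ = 22.475° = 0.39226275 rad
x = r_b·(cos φ + φ·sin φ) = 18.034234·(0.92404642 + 0.39226275·0.38228028) = 19.368781
y = r_b·(sin φ − φ·cos φ) = 18.034234·(0.38228028 − 0.39226275·0.92404642) = 0.357281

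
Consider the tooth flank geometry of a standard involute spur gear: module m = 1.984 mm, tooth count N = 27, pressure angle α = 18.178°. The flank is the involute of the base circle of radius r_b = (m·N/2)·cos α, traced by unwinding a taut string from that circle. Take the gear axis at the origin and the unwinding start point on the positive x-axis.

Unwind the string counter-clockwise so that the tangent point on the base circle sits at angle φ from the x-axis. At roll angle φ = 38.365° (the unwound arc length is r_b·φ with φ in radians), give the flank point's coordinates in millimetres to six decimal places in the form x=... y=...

x=30.528314 y=2.434216

pitch radius r_p = m·N/2 = 1.984·27/2 = 26.784000
base radius r_b = r_p·cos α = 26.784000·cos 18.178° = 25.447262
roll angle φ = 38.365° = 0.66959557 rad
x = r_b·(cos φ + φ·sin φ) = 25.447262·(0.78407275 + 0.66959557·0.62066893) = 30.528314
y = r_b·(sin φ − φ·cos φ) = 25.447262·(0.62066893 − 0.66959557·0.78407275) = 2.434216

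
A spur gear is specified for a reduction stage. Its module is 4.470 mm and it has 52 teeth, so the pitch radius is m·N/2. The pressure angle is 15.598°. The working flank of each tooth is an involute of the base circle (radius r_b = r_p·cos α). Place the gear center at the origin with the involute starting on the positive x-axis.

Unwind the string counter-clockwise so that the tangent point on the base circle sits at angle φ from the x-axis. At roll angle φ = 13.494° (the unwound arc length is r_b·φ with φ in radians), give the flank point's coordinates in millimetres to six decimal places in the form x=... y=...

pitch radius r_p = m·N/2 = 4.470·52/2 = 116.220000
base radius r_b = r_p·cos α = 116.220000·cos 15.598° = 111.939844
roll angle φ = 13.494° = 0.23551473 rad
x = r_b·(cos φ + φ·sin φ) = 111.939844·(0.97239436 + 0.23551473·0.23334354) = 115.001422
y = r_b·(sin φ − φ·cos φ) = 111.939844·(0.23334354 − 0.23551473·0.97239436) = 0.484738

x=115.001422 y=0.484738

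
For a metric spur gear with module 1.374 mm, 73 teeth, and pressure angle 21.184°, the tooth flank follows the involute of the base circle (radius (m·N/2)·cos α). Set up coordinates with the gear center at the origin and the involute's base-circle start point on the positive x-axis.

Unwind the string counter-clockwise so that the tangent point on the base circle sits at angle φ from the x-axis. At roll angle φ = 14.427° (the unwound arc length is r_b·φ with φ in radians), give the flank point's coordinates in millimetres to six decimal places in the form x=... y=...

x=48.221035 y=0.247273

pitch radius r_p = m·N/2 = 1.374·73/2 = 50.151000
base radius r_b = r_p·cos α = 50.151000·cos 21.184° = 46.762034
roll angle φ = 14.427° = 0.25179865 rad
x = r_b·(cos φ + φ·sin φ) = 46.762034·(0.96846586 + 0.25179865·0.24914629) = 48.221035
y = r_b·(sin φ − φ·cos φ) = 46.762034·(0.24914629 − 0.25179865·0.96846586) = 0.247273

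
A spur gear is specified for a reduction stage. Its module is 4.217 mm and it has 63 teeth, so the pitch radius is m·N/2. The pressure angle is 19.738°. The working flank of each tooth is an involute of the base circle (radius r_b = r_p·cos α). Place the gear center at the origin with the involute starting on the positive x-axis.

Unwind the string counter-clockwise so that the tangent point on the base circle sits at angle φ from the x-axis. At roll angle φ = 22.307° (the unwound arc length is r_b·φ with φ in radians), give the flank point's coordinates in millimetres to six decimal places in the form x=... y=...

pitch radius r_p = m·N/2 = 4.217·63/2 = 132.835500
base radius r_b = r_p·cos α = 132.835500·cos 19.738° = 125.030985
roll angle φ = 22.307° = 0.38933060 rad
x = r_b·(cos φ + φ·sin φ) = 125.030985·(0.92516335 + 0.38933060·0.37956919) = 134.150902
y = r_b·(sin φ − φ·cos φ) = 125.030985·(0.37956919 − 0.38933060·0.92516335) = 2.422449

x=134.150902 y=2.422449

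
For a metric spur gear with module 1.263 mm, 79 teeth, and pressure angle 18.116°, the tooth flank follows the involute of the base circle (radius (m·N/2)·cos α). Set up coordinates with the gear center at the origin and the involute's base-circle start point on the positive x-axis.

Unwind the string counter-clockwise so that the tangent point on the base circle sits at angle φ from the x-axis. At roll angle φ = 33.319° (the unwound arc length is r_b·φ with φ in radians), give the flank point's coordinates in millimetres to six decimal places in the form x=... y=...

pitch radius r_p = m·N/2 = 1.263·79/2 = 49.888500
base radius r_b = r_p·cos α = 49.888500·cos 18.116° = 47.415474
roll angle φ = 33.319° = 0.58152625 rad
x = r_b·(cos φ + φ·sin φ) = 47.415474·(0.83562525 + 0.58152625·0.54929995) = 54.767603
y = r_b·(sin φ − φ·cos φ) = 47.415474·(0.54929995 − 0.58152625·0.83562525) = 3.004336

x=54.767603 y=3.004336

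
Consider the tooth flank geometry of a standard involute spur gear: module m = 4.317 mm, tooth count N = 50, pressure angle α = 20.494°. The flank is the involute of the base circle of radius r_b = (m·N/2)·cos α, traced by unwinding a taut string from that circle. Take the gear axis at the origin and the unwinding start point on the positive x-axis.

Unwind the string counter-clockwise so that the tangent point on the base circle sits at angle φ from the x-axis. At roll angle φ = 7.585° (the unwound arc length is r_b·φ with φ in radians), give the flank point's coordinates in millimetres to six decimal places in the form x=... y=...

pitch radius r_p = m·N/2 = 4.317·50/2 = 107.925000
base radius r_b = r_p·cos α = 107.925000·cos 20.494° = 101.094303
roll angle φ = 7.585° = 0.13238322 rad
x = r_b·(cos φ + φ·sin φ) = 101.094303·(0.99125013 + 0.13238322·0.13199689) = 101.976281
y = r_b·(sin φ − φ·cos φ) = 101.094303·(0.13199689 − 0.13238322·0.99125013) = 0.078045

x=101.976281 y=0.078045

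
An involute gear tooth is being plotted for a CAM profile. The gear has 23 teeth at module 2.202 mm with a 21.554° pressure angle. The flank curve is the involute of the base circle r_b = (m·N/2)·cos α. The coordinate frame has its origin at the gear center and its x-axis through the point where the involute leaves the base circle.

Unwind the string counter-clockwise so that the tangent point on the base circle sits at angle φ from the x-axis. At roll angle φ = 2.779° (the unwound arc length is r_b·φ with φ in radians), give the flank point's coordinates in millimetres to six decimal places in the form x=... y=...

x=23.579894 y=0.000896

pitch radius r_p = m·N/2 = 2.202·23/2 = 25.323000
base radius r_b = r_p·cos α = 25.323000·cos 21.554° = 23.552207
roll angle φ = 2.779° = 0.04850270 rad
x = r_b·(cos φ + φ·sin φ) = 23.552207·(0.99882397 + 0.04850270·0.04848368) = 23.579894
y = r_b·(sin φ − φ·cos φ) = 23.552207·(0.04848368 − 0.04850270·0.99882397) = 0.000896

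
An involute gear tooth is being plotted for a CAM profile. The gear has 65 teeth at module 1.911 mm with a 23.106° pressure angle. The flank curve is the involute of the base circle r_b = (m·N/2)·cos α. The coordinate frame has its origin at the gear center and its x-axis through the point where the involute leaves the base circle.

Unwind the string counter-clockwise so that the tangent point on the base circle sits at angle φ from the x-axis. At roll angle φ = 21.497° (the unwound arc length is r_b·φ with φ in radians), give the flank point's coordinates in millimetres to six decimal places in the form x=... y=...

pitch radius r_p = m·N/2 = 1.911·65/2 = 62.107500
base radius r_b = r_p·cos α = 62.107500·cos 23.106° = 57.125262
roll angle φ = 21.497° = 0.37519343 rad
x = r_b·(cos φ + φ·sin φ) = 57.125262·(0.93043676 + 0.37519343·0.36645251) = 61.005628
y = r_b·(sin φ − φ·cos φ) = 57.125262·(0.36645251 − 0.37519343·0.93043676) = 0.991623

x=61.005628 y=0.991623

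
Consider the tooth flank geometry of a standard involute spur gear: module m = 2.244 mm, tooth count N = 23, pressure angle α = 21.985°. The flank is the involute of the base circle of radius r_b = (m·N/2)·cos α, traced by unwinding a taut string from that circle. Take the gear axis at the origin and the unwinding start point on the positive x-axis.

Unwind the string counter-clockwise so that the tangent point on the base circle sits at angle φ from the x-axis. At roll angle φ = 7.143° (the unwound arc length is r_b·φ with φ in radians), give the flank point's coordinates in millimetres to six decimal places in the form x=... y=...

pitch radius r_p = m·N/2 = 2.244·23/2 = 25.806000
base radius r_b = r_p·cos α = 25.806000·cos 21.985° = 23.929437
roll angle φ = 7.143° = 0.12466887 rad
x = r_b·(cos φ + φ·sin φ) = 23.929437·(0.99223890 + 0.12466887·0.12434618) = 24.114674
y = r_b·(sin φ − φ·cos φ) = 23.929437·(0.12434618 − 0.12466887·0.99223890) = 0.015432

x=24.114674 y=0.015432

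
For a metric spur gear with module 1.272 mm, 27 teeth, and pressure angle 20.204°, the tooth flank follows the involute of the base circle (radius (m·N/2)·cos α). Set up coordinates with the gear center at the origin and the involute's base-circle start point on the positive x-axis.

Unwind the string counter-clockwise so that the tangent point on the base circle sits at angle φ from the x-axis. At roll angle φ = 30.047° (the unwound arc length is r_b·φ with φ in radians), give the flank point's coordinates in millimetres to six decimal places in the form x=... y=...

x=18.181332 y=0.753640

pitch radius r_p = m·N/2 = 1.272·27/2 = 17.172000
base radius r_b = r_p·cos α = 17.172000·cos 20.204° = 16.115388
roll angle φ = 30.047° = 0.52441908 rad
x = r_b·(cos φ + φ·sin φ) = 16.115388·(0.86561496 + 0.52441908·0.50071024) = 18.181332
y = r_b·(sin φ − φ·cos φ) = 16.115388·(0.50071024 − 0.52441908·0.86561496) = 0.753640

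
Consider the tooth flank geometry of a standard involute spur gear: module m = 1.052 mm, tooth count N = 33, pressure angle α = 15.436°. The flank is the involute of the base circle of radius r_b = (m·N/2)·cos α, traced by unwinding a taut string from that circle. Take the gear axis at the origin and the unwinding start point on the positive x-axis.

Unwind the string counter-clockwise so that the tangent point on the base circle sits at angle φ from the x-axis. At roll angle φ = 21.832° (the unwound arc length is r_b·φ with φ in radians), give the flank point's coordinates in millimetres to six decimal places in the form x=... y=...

pitch radius r_p = m·N/2 = 1.052·33/2 = 17.358000
base radius r_b = r_p·cos α = 17.358000·cos 15.436° = 16.731868
roll angle φ = 21.832° = 0.38104028 rad
x = r_b·(cos φ + φ·sin φ) = 16.731868·(0.92827827 + 0.38104028·0.37188634) = 17.902797
y = r_b·(sin φ − φ·cos φ) = 16.731868·(0.37188634 − 0.38104028·0.92827827) = 0.304100

x=17.902797 y=0.304100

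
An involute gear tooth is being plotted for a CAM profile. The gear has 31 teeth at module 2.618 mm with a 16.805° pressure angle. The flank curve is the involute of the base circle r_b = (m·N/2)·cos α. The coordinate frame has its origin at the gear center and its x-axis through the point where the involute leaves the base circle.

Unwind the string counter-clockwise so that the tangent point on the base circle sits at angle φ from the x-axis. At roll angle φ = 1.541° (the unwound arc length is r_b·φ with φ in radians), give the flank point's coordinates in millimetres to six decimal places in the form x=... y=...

x=38.860092 y=0.000252

pitch radius r_p = m·N/2 = 2.618·31/2 = 40.579000
base radius r_b = r_p·cos α = 40.579000·cos 16.805° = 38.846044
roll angle φ = 1.541° = 0.02689552 rad
x = r_b·(cos φ + φ·sin φ) = 38.846044·(0.99963834 + 0.02689552·0.02689228) = 38.860092
y = r_b·(sin φ − φ·cos φ) = 38.846044·(0.02689228 − 0.02689552·0.99963834) = 0.000252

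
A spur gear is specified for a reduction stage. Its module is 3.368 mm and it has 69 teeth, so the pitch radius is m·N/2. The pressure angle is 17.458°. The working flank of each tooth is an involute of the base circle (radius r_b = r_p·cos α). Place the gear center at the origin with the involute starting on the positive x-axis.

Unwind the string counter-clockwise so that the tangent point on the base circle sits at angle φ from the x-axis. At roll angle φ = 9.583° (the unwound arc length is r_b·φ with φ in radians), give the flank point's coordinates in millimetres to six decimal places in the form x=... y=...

pitch radius r_p = m·N/2 = 3.368·69/2 = 116.196000
base radius r_b = r_p·cos α = 116.196000·cos 17.458° = 110.843678
roll angle φ = 9.583° = 0.16725490 rad
x = r_b·(cos φ + φ·sin φ) = 110.843678·(0.98604547 + 0.16725490·0.16647619) = 112.383234
y = r_b·(sin φ − φ·cos φ) = 110.843678·(0.16647619 − 0.16725490·0.98604547) = 0.172390

x=112.383234 y=0.172390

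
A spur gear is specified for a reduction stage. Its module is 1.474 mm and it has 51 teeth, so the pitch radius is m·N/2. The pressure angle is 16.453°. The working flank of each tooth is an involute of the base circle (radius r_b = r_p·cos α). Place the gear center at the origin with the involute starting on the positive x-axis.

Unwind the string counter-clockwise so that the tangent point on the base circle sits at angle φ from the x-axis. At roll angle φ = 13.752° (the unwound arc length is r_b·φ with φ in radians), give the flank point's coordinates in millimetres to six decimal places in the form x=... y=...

pitch radius r_p = m·N/2 = 1.474·51/2 = 37.587000
base radius r_b = r_p·cos α = 37.587000·cos 16.453° = 36.047902
roll angle φ = 13.752° = 0.24001768 rad
x = r_b·(cos φ + φ·sin φ) = 36.047902·(0.97133377 + 0.24001768·0.23771980) = 37.071328
y = r_b·(sin φ − φ·cos φ) = 36.047902·(0.23771980 − 0.24001768·0.97133377) = 0.165190

x=37.071328 y=0.165190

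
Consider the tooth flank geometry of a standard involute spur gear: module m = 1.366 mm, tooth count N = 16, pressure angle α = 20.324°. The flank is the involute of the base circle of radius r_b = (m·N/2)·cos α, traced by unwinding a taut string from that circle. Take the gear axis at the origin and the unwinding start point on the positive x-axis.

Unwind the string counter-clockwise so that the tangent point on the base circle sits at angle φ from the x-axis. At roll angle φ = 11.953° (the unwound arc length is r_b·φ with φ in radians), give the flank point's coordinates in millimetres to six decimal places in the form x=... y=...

pitch radius r_p = m·N/2 = 1.366·16/2 = 10.928000
base radius r_b = r_p·cos α = 10.928000·cos 20.324° = 10.247661
roll angle φ = 11.953° = 0.20861921 rad
x = r_b·(cos φ + φ·sin φ) = 10.247661·(0.97831782 + 0.20861921·0.20710924) = 10.468240
y = r_b·(sin φ − φ·cos φ) = 10.247661·(0.20710924 − 0.20861921·0.97831782) = 0.030880

x=10.468240 y=0.030880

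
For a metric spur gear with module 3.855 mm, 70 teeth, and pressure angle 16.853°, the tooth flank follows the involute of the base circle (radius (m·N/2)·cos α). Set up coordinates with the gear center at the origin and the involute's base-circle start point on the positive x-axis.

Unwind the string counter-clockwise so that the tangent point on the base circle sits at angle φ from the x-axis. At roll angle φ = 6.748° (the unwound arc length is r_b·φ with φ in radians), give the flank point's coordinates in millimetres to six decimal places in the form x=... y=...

pitch radius r_p = m·N/2 = 3.855·70/2 = 134.925000
base radius r_b = r_p·cos α = 134.925000·cos 16.853° = 129.130204
roll angle φ = 6.748° = 0.11777482 rad
x = r_b·(cos φ + φ·sin φ) = 129.130204·(0.99307256 + 0.11777482·0.11750273) = 130.022678
y = r_b·(sin φ − φ·cos φ) = 129.130204·(0.11750273 − 0.11777482·0.99307256) = 0.070220

x=130.022678 y=0.070220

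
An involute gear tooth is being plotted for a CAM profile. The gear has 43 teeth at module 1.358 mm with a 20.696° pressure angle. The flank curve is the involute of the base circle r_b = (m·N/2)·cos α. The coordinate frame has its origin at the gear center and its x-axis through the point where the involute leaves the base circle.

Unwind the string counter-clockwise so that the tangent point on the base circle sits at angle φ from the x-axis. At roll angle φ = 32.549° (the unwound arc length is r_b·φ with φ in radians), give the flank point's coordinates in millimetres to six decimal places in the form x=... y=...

x=31.370872 y=1.615885

pitch radius r_p = m·N/2 = 1.358·43/2 = 29.197000
base radius r_b = r_p·cos α = 29.197000·cos 20.696° = 27.312880
roll angle φ = 32.549° = 0.56808722 rad
x = r_b·(cos φ + φ·sin φ) = 27.312880·(0.84293163 + 0.56808722·0.53802069) = 31.370872
y = r_b·(sin φ − φ·cos φ) = 27.312880·(0.53802069 − 0.56808722·0.84293163) = 1.615885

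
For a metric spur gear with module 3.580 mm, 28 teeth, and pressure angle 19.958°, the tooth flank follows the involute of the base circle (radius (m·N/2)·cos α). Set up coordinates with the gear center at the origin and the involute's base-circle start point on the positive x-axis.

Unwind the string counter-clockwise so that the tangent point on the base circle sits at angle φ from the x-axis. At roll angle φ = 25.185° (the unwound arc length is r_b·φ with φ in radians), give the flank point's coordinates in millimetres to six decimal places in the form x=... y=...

x=51.443610 y=1.308082

pitch radius r_p = m·N/2 = 3.580·28/2 = 50.120000
base radius r_b = r_p·cos α = 50.120000·cos 19.958° = 47.109947
roll angle φ = 25.185° = 0.43956117 rad
x = r_b·(cos φ + φ·sin φ) = 47.109947·(0.90493849 + 0.43956117·0.42554239) = 51.443610
y = r_b·(sin φ − φ·cos φ) = 47.109947·(0.42554239 − 0.43956117·0.90493849) = 1.308082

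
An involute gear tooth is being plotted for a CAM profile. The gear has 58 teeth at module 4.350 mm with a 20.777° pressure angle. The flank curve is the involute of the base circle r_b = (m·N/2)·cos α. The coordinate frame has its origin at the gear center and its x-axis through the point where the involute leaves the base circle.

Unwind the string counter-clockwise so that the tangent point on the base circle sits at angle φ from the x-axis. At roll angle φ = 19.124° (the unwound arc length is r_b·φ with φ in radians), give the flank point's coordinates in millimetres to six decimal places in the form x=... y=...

pitch radius r_p = m·N/2 = 4.350·58/2 = 126.150000
base radius r_b = r_p·cos α = 126.150000·cos 20.777° = 117.946232
roll angle φ = 19.124° = 0.33377677 rad
x = r_b·(cos φ + φ·sin φ) = 117.946232·(0.94481176 + 0.33377677·0.32761369) = 124.334389
y = r_b·(sin φ − φ·cos φ) = 117.946232·(0.32761369 − 0.33377677·0.94481176) = 1.445723

x=124.334389 y=1.445723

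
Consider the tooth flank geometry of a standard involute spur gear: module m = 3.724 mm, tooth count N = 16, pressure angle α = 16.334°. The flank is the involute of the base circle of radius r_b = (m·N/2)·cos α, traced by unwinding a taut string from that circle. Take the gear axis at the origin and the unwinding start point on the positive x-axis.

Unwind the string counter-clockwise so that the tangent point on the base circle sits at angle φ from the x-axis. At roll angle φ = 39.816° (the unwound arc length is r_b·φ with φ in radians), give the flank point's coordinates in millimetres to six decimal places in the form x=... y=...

pitch radius r_p = m·N/2 = 3.724·16/2 = 29.792000
base radius r_b = r_p·cos α = 29.792000·cos 16.334° = 28.589552
roll angle φ = 39.816° = 0.69492029 rad
x = r_b·(cos φ + φ·sin φ) = 28.589552·(0.76810474 + 0.69492029·0.64032422) = 34.681387
y = r_b·(sin φ − φ·cos φ) = 28.589552·(0.64032422 − 0.69492029·0.76810474) = 3.046292

x=34.681387 y=3.046292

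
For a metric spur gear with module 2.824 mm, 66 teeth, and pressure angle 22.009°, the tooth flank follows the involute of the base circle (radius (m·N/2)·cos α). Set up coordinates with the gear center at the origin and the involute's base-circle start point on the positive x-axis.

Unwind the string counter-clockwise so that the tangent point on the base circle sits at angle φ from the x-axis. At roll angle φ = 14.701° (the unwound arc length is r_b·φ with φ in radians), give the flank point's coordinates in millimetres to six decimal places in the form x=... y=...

x=89.198034 y=0.483289

pitch radius r_p = m·N/2 = 2.824·66/2 = 93.192000
base radius r_b = r_p·cos α = 93.192000·cos 22.009° = 86.400633
roll angle φ = 14.701° = 0.25658085 rad
x = r_b·(cos φ + φ·sin φ) = 86.400633·(0.96726332 + 0.25658085·0.25377483) = 89.198034
y = r_b·(sin φ − φ·cos φ) = 86.400633·(0.25377483 − 0.25658085·0.96726332) = 0.483289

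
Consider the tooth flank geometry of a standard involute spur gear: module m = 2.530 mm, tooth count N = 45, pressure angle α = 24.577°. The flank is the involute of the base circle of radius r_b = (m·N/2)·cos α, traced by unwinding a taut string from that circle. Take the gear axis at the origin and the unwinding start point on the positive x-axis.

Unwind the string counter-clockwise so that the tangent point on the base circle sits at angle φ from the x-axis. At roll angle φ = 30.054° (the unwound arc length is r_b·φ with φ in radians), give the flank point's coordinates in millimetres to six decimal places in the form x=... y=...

pitch radius r_p = m·N/2 = 2.530·45/2 = 56.925000
base radius r_b = r_p·cos α = 56.925000·cos 24.577° = 51.767774
roll angle φ = 30.054° = 0.52454125 rad
x = r_b·(cos φ + φ·sin φ) = 51.767774·(0.86555378 + 0.52454125·0.50081599) = 58.407116
y = r_b·(sin φ − φ·cos φ) = 51.767774·(0.50081599 − 0.52454125·0.86555378) = 2.422593

x=58.407116 y=2.422593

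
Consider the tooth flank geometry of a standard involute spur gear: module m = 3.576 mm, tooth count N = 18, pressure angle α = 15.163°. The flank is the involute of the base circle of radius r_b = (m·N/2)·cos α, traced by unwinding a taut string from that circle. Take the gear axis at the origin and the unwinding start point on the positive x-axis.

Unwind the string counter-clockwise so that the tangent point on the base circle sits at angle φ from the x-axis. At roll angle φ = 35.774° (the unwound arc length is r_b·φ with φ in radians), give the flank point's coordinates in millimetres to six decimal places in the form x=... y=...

pitch radius r_p = m·N/2 = 3.576·18/2 = 32.184000
base radius r_b = r_p·cos α = 32.184000·cos 15.163° = 31.063534
roll angle φ = 35.774° = 0.62437409 rad
x = r_b·(cos φ + φ·sin φ) = 31.063534·(0.81132918 + 0.62437409·0.58458957) = 36.541021
y = r_b·(sin φ − φ·cos φ) = 31.063534·(0.58458957 − 0.62437409·0.81132918) = 2.423473

x=36.541021 y=2.423473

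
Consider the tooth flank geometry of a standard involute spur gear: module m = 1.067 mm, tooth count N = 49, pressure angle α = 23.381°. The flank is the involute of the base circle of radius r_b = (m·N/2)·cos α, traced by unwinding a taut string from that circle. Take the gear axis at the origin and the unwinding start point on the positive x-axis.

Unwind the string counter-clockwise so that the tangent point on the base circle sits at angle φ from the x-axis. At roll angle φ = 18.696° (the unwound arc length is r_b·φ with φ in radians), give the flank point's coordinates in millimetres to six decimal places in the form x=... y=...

pitch radius r_p = m·N/2 = 1.067·49/2 = 26.141500
base radius r_b = r_p·cos α = 26.141500·cos 23.381° = 23.994924
roll angle φ = 18.696° = 0.32630676 rad
x = r_b·(cos φ + φ·sin φ) = 23.994924·(0.94723266 + 0.32630676·0.32054686) = 25.238563
y = r_b·(sin φ − φ·cos φ) = 23.994924·(0.32054686 − 0.32630676·0.94723266) = 0.274945

x=25.238563 y=0.274945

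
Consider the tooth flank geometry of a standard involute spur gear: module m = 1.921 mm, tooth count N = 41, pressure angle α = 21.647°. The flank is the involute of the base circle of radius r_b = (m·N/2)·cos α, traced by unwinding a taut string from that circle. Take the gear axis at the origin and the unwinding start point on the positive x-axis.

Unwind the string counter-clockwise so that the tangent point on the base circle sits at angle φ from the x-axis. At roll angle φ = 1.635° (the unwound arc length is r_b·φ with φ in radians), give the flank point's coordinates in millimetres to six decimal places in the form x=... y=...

pitch radius r_p = m·N/2 = 1.921·41/2 = 39.380500
base radius r_b = r_p·cos α = 39.380500·cos 21.647° = 36.603159
roll angle φ = 1.635° = 0.02853613 rad
x = r_b·(cos φ + φ·sin φ) = 36.603159·(0.99959287 + 0.02853613·0.02853226) = 36.618059
y = r_b·(sin φ − φ·cos φ) = 36.603159·(0.02853226 − 0.02853613·0.99959287) = 0.000283

x=36.618059 y=0.000283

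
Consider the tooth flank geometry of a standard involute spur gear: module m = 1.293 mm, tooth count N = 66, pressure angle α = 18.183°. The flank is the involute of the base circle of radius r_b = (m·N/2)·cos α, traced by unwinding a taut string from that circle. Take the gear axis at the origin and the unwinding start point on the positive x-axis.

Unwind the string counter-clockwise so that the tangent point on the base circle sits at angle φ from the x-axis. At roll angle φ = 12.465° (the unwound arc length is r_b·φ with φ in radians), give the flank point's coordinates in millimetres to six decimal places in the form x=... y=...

x=41.486333 y=0.138483

pitch radius r_p = m·N/2 = 1.293·66/2 = 42.669000
base radius r_b = r_p·cos α = 42.669000·cos 18.183° = 40.538310
roll angle φ = 12.465° = 0.21755529 rad
x = r_b·(cos φ + φ·sin φ) = 40.538310·(0.97642804 + 0.21755529·0.21584319) = 41.486333
y = r_b·(sin φ − φ·cos φ) = 40.538310·(0.21584319 − 0.21755529·0.97642804) = 0.138483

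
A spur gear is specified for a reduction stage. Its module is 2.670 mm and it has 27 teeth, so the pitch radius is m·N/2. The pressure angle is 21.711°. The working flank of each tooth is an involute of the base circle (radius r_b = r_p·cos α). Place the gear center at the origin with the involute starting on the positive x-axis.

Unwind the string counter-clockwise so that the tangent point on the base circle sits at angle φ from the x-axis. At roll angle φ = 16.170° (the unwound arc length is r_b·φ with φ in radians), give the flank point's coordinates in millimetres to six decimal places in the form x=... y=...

x=34.795213 y=0.248924

pitch radius r_p = m·N/2 = 2.670·27/2 = 36.045000
base radius r_b = r_p·cos α = 36.045000·cos 21.711° = 33.488024
roll angle φ = 16.170° = 0.28221974 rad
x = r_b·(cos φ + φ·sin φ) = 33.488024·(0.96043963 + 0.28221974·0.27848826) = 34.795213
y = r_b·(sin φ − φ·cos φ) = 33.488024·(0.27848826 − 0.28221974·0.96043963) = 0.248924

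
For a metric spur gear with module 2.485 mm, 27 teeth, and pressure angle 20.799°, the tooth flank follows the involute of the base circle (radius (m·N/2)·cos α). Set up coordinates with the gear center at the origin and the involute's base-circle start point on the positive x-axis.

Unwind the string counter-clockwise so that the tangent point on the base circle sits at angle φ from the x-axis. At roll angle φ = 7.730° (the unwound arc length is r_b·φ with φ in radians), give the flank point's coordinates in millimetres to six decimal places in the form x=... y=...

pitch radius r_p = m·N/2 = 2.485·27/2 = 33.547500
base radius r_b = r_p·cos α = 33.547500·cos 20.799° = 31.361272
roll angle φ = 7.730° = 0.13491395 rad
x = r_b·(cos φ + φ·sin φ) = 31.361272·(0.99091291 + 0.13491395·0.13450504) = 31.645390
y = r_b·(sin φ − φ·cos φ) = 31.361272·(0.13450504 − 0.13491395·0.99091291) = 0.025624

x=31.645390 y=0.025624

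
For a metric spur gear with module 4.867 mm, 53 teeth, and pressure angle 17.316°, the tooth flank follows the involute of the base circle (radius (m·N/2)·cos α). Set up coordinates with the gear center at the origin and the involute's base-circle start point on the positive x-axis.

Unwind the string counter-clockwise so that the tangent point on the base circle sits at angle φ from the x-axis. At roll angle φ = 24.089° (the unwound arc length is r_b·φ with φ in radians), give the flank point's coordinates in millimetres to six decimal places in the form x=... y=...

pitch radius r_p = m·N/2 = 4.867·53/2 = 128.975500
base radius r_b = r_p·cos α = 128.975500·cos 17.316° = 123.130036
roll angle φ = 24.089° = 0.42043236 rad
x = r_b·(cos φ + φ·sin φ) = 123.130036·(0.91291255 + 0.42043236·0.40815520) = 133.536274
y = r_b·(sin φ − φ·cos φ) = 123.130036·(0.40815520 − 0.42043236·0.91291255) = 2.996643

x=133.536274 y=2.996643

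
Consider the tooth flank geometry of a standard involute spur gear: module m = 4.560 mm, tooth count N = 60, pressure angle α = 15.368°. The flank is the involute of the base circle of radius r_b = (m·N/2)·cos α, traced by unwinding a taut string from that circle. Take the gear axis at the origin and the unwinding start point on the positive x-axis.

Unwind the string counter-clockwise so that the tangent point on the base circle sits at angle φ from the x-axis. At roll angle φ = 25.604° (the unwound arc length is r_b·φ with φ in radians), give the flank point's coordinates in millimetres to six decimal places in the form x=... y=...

x=144.429069 y=3.846002

pitch radius r_p = m·N/2 = 4.560·60/2 = 136.800000
base radius r_b = r_p·cos α = 136.800000·cos 15.368° = 131.908520
roll angle φ = 25.604° = 0.44687410 rad
x = r_b·(cos φ + φ·sin φ) = 131.908520·(0.90180236 + 0.44687410·0.43214871) = 144.429069
y = r_b·(sin φ − φ·cos φ) = 131.908520·(0.43214871 − 0.44687410·0.90180236) = 3.846002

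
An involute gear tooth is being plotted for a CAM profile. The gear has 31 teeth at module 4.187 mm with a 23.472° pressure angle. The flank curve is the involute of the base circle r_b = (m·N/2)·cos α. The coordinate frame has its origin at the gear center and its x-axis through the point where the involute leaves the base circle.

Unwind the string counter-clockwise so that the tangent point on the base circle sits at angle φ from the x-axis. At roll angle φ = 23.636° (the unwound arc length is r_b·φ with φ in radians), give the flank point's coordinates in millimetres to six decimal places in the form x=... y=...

pitch radius r_p = m·N/2 = 4.187·31/2 = 64.898500
base radius r_b = r_p·cos α = 64.898500·cos 23.472° = 59.528463
roll angle φ = 23.636° = 0.41252602 rad
x = r_b·(cos φ + φ·sin φ) = 59.528463·(0.91611100 + 0.41252602·0.40092472) = 64.380204
y = r_b·(sin φ − φ·cos φ) = 59.528463·(0.40092472 − 0.41252602·0.91611100) = 1.369458

x=64.380204 y=1.369458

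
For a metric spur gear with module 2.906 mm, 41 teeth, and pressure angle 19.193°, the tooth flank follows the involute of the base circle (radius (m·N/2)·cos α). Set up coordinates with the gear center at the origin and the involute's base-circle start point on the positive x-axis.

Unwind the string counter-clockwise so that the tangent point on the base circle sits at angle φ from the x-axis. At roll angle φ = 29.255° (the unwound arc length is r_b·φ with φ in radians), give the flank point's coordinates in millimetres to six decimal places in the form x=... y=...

x=63.124550 y=2.431976

pitch radius r_p = m·N/2 = 2.906·41/2 = 59.573000
base radius r_b = r_p·cos α = 59.573000·cos 19.193° = 56.261727
roll angle φ = 29.255° = 0.51059607 rad
x = r_b·(cos φ + φ·sin φ) = 56.261727·(0.87245336 + 0.51059607·0.48869738) = 63.124550
y = r_b·(sin φ − φ·cos φ) = 56.261727·(0.48869738 − 0.51059607·0.87245336) = 2.431976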